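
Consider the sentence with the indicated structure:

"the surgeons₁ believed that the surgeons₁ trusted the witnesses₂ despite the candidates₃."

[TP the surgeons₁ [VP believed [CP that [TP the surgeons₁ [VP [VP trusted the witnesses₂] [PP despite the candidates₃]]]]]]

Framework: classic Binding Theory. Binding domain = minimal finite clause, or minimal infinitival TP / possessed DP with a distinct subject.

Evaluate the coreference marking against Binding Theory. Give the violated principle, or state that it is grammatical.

Principle C

The two coindexed NPs are *the surgeons₁* (the lower occurrence) and *the surgeons₁* (the higher occurrence).
*the surgeons₁* (the lower occurrence) is an R-expression. Principle C requires it to be free everywhere.
*the surgeons₁* (the higher occurrence) c-commands it and carries the same index.
The R-expression is bound → Principle C violation.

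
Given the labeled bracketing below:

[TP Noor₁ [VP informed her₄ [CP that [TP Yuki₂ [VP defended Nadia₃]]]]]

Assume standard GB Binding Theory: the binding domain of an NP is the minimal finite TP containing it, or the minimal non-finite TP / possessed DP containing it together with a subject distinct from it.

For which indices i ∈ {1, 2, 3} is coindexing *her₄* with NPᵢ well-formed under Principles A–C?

*her* is a pronoun, so Principle B applies: it must be free in its binding domain.
Binding domain of *her₄*: the matrix TP, whose subject is Noor₁.
*Noor₁* c-commands the pronoun within its binding domain → coindexation would violate Principle B.
*Yuki₂*: the pronoun c-commands this R-expression → coindexation would violate Principle C on *Yuki₂*.
*Nadia₃*: the pronoun c-commands this R-expression → coindexation would violate Principle C on *Nadia₃*.

none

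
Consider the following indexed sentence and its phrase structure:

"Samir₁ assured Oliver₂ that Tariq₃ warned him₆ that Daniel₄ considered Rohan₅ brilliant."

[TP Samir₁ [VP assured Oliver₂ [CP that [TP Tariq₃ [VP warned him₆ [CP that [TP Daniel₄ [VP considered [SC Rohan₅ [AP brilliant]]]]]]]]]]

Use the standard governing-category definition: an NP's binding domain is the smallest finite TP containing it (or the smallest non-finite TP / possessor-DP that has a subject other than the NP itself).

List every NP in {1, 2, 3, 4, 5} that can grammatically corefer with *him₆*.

*him* is a pronoun, so Principle B applies: it must be free in its binding domain.
Binding domain of *him₆*: the embedded TP, whose subject is Tariq₃.
*Samir₁* c-commands the pronoun but from outside its binding domain, and is not c-commanded by it → coindexation permitted.
*Oliver₂* c-commands the pronoun but from outside its binding domain, and is not c-commanded by it → coindexation permitted.
*Tariq₃* c-commands the pronoun within its binding domain → coindexation would violate Principle B.
*Daniel₄*: the pronoun c-commands this R-expression → coindexation would violate Principle C on *Daniel₄*.
*Rohan₅*: the pronoun c-commands this R-expression → coindexation would violate Principle C on *Rohan₅*.

{1, 2}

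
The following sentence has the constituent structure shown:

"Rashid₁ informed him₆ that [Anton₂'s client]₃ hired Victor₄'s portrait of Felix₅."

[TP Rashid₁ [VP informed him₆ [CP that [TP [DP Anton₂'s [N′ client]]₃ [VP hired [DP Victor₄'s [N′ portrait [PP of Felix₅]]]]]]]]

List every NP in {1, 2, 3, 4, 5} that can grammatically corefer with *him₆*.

*him* is a pronoun, so Principle B applies: it must be free in its binding domain.
Binding domain of *him₆*: the matrix TP, whose subject is Rashid₁.
*Rashid₁* c-commands the pronoun within its binding domain → coindexation would violate Principle B.
*Anton₂*: the pronoun c-commands this R-expression → coindexation would violate Principle C on *Anton₂*.
*[Anton₂'s client]₃*: the pronoun c-commands this R-expression → coindexation would violate Principle C on *[Anton₂'s client]₃*.
*Victor₄*: the pronoun c-commands this R-expression → coindexation would violate Principle C on *Victor₄*.
*Felix₅*: the pronoun c-commands this R-expression → coindexation would violate Principle C on *Felix₅*.

none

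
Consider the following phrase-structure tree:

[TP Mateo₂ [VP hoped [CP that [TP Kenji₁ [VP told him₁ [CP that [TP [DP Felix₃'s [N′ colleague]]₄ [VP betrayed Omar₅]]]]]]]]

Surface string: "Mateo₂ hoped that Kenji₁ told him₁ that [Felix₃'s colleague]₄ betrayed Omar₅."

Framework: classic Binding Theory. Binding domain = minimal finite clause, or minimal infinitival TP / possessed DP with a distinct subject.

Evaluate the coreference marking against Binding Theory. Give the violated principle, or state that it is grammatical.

Principle B

The two coindexed NPs are *Kenji₁* and *him₁*.
*him₁* is a pronoun. Its binding domain is the embedded TP, whose subject is Kenji₁.
*Kenji₁* c-commands it within that domain and carries the same index.
The pronoun is locally bound → Principle B violation.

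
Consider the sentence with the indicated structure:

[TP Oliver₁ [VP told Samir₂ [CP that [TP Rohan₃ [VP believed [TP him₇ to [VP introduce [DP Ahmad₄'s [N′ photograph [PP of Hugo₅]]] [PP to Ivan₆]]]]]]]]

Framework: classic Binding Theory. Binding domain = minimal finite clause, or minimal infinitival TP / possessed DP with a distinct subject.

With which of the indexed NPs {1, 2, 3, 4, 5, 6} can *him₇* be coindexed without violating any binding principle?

{1, 2}

*him* is a pronoun, so Principle B applies: it must be free in its binding domain.
Binding domain of *him₇*: the embedded TP, whose subject is Rohan₃.
*Oliver₁* c-commands the pronoun but from outside its binding domain, and is not c-commanded by it → coindexation permitted.
*Samir₂* c-commands the pronoun but from outside its binding domain, and is not c-commanded by it → coindexation permitted.
*Rohan₃* c-commands the pronoun within its binding domain → coindexation would violate Principle B.
*Ahmad₄*: the pronoun c-commands this R-expression → coindexation would violate Principle C on *Ahmad₄*.
*Hugo₅*: the pronoun c-commands this R-expression → coindexation would violate Principle C on *Hugo₅*.
*Ivan₆*: the pronoun c-commands this R-expression → coindexation would violate Principle C on *Ivan₆*.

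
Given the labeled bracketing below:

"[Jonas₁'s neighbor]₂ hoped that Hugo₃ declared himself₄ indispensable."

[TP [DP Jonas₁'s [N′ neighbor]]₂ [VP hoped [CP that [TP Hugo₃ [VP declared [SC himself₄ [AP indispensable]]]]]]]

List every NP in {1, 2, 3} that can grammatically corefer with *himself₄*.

*himself* is an anaphor, so Principle A applies: it must be bound in its binding domain.
Binding domain of *himself₄*: the embedded TP, whose subject is Hugo₃.
*Jonas₁* does not c-command the anaphor → cannot bind it.
*[Jonas₁'s neighbor]₂* c-commands the anaphor but is outside its binding domain → cannot satisfy Principle A.
*Hugo₃* c-commands the anaphor within its binding domain → licit binder.

{3}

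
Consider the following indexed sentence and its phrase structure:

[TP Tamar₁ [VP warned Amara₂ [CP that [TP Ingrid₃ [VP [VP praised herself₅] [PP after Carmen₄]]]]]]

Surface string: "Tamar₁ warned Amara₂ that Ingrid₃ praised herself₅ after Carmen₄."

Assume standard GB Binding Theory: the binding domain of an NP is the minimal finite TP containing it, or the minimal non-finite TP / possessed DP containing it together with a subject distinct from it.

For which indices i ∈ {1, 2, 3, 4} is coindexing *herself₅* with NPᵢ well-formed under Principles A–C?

{3}

*herself* is an anaphor, so Principle A applies: it must be bound in its binding domain.
Binding domain of *herself₅*: the embedded TP, whose subject is Ingrid₃.
*Tamar₁* c-commands the anaphor but is outside its binding domain → cannot satisfy Principle A.
*Amara₂* c-commands the anaphor but is outside its binding domain → cannot satisfy Principle A.
*Ingrid₃* c-commands the anaphor within its binding domain → licit binder.
*Carmen₄* does not c-command the anaphor → cannot bind it.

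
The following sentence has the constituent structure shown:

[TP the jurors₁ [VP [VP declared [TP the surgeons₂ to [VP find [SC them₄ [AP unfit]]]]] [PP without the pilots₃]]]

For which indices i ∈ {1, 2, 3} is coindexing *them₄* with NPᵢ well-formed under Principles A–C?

{1, 3}

*them* is a pronoun, so Principle B applies: it must be free in its binding domain.
Binding domain of *them₄*: the embedded TP, whose subject is the surgeons₂.
*the jurors₁* c-commands the pronoun but from outside its binding domain, and is not c-commanded by it → coindexation permitted.
*the surgeons₂* c-commands the pronoun within its binding domain → coindexation would violate Principle B.
*the pilots₃* and the pronoun do not c-command one another → neither Principle B nor Principle C is at stake; coindexation permitted.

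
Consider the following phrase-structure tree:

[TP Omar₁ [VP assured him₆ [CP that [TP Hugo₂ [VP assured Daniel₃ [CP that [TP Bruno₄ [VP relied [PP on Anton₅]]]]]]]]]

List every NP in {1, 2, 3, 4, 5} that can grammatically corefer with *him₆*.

*him* is a pronoun, so Principle B applies: it must be free in its binding domain.
Binding domain of *him₆*: the matrix TP, whose subject is Omar₁.
*Omar₁* c-commands the pronoun within its binding domain → coindexation would violate Principle B.
*Hugo₂*: the pronoun c-commands this R-expression → coindexation would violate Principle C on *Hugo₂*.
*Daniel₃*: the pronoun c-commands this R-expression → coindexation would violate Principle C on *Daniel₃*.
*Bruno₄*: the pronoun c-commands this R-expression → coindexation would violate Principle C on *Bruno₄*.
*Anton₅*: the pronoun c-commands this R-expression → coindexation would violate Principle C on *Anton₅*.

none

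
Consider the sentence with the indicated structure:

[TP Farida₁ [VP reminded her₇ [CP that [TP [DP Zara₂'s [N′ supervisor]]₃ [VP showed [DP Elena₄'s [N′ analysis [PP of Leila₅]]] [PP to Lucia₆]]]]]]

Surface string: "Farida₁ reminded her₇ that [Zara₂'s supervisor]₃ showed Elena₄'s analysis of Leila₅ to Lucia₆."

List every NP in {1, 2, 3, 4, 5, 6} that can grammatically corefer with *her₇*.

none

*her* is a pronoun, so Principle B applies: it must be free in its binding domain.
Binding domain of *her₇*: the matrix TP, whose subject is Farida₁.
*Farida₁* c-commands the pronoun within its binding domain → coindexation would violate Principle B.
*Zara₂*: the pronoun c-commands this R-expression → coindexation would violate Principle C on *Zara₂*.
*[Zara₂'s supervisor]₃*: the pronoun c-commands this R-expression → coindexation would violate Principle C on *[Zara₂'s supervisor]₃*.
*Elena₄*: the pronoun c-commands this R-expression → coindexation would violate Principle C on *Elena₄*.
*Leila₅*: the pronoun c-commands this R-expression → coindexation would violate Principle C on *Leila₅*.
*Lucia₆*: the pronoun c-commands this R-expression → coindexation would violate Principle C on *Lucia₆*.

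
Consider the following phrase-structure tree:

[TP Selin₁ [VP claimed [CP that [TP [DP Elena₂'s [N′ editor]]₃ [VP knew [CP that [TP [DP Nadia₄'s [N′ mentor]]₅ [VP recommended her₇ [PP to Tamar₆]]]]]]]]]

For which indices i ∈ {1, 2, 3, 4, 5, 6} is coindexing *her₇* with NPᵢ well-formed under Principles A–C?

*her* is a pronoun, so Principle B applies: it must be free in its binding domain.
Binding domain of *her₇*: the embedded TP, whose subject is [Nadia₄'s mentor]₅.
*Selin₁* c-commands the pronoun but from outside its binding domain, and is not c-commanded by it → coindexation permitted.
*Elena₂* and the pronoun do not c-command one another → neither Principle B nor Principle C is at stake; coindexation permitted.
*[Elena₂'s editor]₃* c-commands the pronoun but from outside its binding domain, and is not c-commanded by it → coindexation permitted.
*Nadia₄* and the pronoun do not c-command one another → neither Principle B nor Principle C is at stake; coindexation permitted.
*[Nadia₄'s mentor]₅* c-commands the pronoun within its binding domain → coindexation would violate Principle B.
*Tamar₆*: the pronoun c-commands this R-expression → coindexation would violate Principle C on *Tamar₆*.

{1, 2, 3, 4}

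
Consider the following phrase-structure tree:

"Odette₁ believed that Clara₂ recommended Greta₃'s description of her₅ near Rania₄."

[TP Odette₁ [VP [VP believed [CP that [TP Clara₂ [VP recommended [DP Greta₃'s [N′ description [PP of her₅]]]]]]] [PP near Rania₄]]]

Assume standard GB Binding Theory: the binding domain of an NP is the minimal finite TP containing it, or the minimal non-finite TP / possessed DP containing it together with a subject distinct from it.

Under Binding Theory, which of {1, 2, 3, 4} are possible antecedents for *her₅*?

*her* is a pronoun, so Principle B applies: it must be free in its binding domain.
Binding domain of *her₅*: the possessed DP, whose subject is Greta₃.
*Odette₁* c-commands the pronoun but from outside its binding domain, and is not c-commanded by it → coindexation permitted.
*Clara₂* c-commands the pronoun but from outside its binding domain, and is not c-commanded by it → coindexation permitted.
*Greta₃* c-commands the pronoun within its binding domain → coindexation would violate Principle B.
*Rania₄* and the pronoun do not c-command one another → neither Principle B nor Principle C is at stake; coindexation permitted.

{1, 2, 4}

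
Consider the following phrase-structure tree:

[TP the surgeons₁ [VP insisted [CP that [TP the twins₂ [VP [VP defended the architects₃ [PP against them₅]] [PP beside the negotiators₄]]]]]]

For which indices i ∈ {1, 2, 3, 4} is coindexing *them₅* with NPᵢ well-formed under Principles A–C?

*them* is a pronoun, so Principle B applies: it must be free in its binding domain.
Binding domain of *them₅*: the embedded TP, whose subject is the twins₂.
*the surgeons₁* c-commands the pronoun but from outside its binding domain, and is not c-commanded by it → coindexation permitted.
*the twins₂* c-commands the pronoun within its binding domain → coindexation would violate Principle B.
*the architects₃* c-commands the pronoun within its binding domain → coindexation would violate Principle B.
*the negotiators₄* and the pronoun do not c-command one another → neither Principle B nor Principle C is at stake; coindexation permitted.

{1, 4}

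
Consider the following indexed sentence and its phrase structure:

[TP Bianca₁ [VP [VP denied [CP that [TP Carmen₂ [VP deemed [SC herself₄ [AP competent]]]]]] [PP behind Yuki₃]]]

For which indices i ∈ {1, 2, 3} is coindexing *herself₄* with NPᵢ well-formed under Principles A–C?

*herself* is an anaphor, so Principle A applies: it must be bound in its binding domain.
Binding domain of *herself₄*: the embedded TP, whose subject is Carmen₂.
*Bianca₁* c-commands the anaphor but is outside its binding domain → cannot satisfy Principle A.
*Carmen₂* c-commands the anaphor within its binding domain → licit binder.
*Yuki₃* does not c-command the anaphor → cannot bind it.

{2}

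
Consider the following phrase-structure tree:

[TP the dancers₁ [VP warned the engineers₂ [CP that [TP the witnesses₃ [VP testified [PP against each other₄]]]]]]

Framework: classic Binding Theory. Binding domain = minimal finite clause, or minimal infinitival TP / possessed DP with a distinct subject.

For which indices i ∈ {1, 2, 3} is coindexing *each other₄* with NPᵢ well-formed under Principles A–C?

{3}

*each other* is an anaphor, so Principle A applies: it must be bound in its binding domain.
Binding domain of *each other₄*: the embedded TP, whose subject is the witnesses₃.
*the dancers₁* c-commands the anaphor but is outside its binding domain → cannot satisfy Principle A.
*the engineers₂* c-commands the anaphor but is outside its binding domain → cannot satisfy Principle A.
*the witnesses₃* c-commands the anaphor within its binding domain → licit binder.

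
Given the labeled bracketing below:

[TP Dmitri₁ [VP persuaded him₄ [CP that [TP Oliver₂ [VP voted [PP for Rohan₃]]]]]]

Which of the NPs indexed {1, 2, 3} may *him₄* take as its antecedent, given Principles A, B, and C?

*him* is a pronoun, so Principle B applies: it must be free in its binding domain.
Binding domain of *him₄*: the matrix TP, whose subject is Dmitri₁.
*Dmitri₁* c-commands the pronoun within its binding domain → coindexation would violate Principle B.
*Oliver₂*: the pronoun c-commands this R-expression → coindexation would violate Principle C on *Oliver₂*.
*Rohan₃*: the pronoun c-commands this R-expression → coindexation would violate Principle C on *Rohan₃*.

none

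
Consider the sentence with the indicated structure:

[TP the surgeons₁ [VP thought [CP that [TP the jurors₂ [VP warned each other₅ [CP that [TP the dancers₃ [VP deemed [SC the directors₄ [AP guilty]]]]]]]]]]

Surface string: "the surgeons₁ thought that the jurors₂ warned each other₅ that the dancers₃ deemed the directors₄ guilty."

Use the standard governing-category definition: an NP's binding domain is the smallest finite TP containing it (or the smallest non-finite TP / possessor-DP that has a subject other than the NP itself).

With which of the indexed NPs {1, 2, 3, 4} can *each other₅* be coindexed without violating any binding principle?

{2}

*each other* is an anaphor, so Principle A applies: it must be bound in its binding domain.
Binding domain of *each other₅*: the embedded TP, whose subject is the jurors₂.
*the surgeons₁* c-commands the anaphor but is outside its binding domain → cannot satisfy Principle A.
*the jurors₂* c-commands the anaphor within its binding domain → licit binder.
*the dancers₃* does not c-command the anaphor → cannot bind it.
*the directors₄* does not c-command the anaphor → cannot bind it.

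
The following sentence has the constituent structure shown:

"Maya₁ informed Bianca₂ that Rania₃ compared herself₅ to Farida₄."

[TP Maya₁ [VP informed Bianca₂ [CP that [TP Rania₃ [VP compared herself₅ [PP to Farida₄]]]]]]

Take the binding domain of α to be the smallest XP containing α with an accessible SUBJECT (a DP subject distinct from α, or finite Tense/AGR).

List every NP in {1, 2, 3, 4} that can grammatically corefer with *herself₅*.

*herself* is an anaphor, so Principle A applies: it must be bound in its binding domain.
Binding domain of *herself₅*: the embedded TP, whose subject is Rania₃.
*Maya₁* c-commands the anaphor but is outside its binding domain → cannot satisfy Principle A.
*Bianca₂* c-commands the anaphor but is outside its binding domain → cannot satisfy Principle A.
*Rania₃* c-commands the anaphor within its binding domain → licit binder.
*Farida₄* does not c-command the anaphor → cannot bind it.

{3}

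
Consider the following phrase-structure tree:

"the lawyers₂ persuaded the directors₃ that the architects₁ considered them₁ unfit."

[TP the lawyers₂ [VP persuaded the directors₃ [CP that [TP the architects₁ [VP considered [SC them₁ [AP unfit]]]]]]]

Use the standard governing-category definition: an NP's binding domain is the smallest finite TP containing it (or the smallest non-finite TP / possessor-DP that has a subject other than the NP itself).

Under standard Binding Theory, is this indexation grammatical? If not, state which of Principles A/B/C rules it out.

Principle B

The two coindexed NPs are *the architects₁* and *them₁*.
*them₁* is a pronoun. Its binding domain is the embedded TP, whose subject is the architects₁.
*the architects₁* c-commands it within that domain and carries the same index.
The pronoun is locally bound → Principle B violation.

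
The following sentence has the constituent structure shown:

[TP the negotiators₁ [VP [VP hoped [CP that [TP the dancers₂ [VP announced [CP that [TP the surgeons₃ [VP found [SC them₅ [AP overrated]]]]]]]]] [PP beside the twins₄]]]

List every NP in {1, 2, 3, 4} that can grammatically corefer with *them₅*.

{1, 2, 4}

*them* is a pronoun, so Principle B applies: it must be free in its binding domain.
Binding domain of *them₅*: the embedded TP, whose subject is the surgeons₃.
*the negotiators₁* c-commands the pronoun but from outside its binding domain, and is not c-commanded by it → coindexation permitted.
*the dancers₂* c-commands the pronoun but from outside its binding domain, and is not c-commanded by it → coindexation permitted.
*the surgeons₃* c-commands the pronoun within its binding domain → coindexation would violate Principle B.
*the twins₄* and the pronoun do not c-command one another → neither Principle B nor Principle C is at stake; coindexation permitted.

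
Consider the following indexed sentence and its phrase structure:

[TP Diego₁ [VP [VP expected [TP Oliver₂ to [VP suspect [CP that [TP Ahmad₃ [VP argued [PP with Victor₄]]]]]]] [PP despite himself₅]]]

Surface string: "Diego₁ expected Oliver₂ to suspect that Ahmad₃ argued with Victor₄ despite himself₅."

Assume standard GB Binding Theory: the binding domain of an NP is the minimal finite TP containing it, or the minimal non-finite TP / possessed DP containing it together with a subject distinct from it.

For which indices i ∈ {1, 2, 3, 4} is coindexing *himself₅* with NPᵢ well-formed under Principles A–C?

{1}

*himself* is an anaphor, so Principle A applies: it must be bound in its binding domain.
Binding domain of *himself₅*: the matrix TP, whose subject is Diego₁.
*Diego₁* c-commands the anaphor within its binding domain → licit binder.
*Oliver₂* does not c-command the anaphor → cannot bind it.
*Ahmad₃* does not c-command the anaphor → cannot bind it.
*Victor₄* does not c-command the anaphor → cannot bind it.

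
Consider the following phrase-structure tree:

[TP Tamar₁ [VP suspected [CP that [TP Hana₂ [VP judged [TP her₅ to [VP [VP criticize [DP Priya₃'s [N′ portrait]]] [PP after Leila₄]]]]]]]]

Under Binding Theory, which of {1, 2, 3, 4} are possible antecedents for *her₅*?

{1}

*her* is a pronoun, so Principle B applies: it must be free in its binding domain.
Binding domain of *her₅*: the embedded TP, whose subject is Hana₂.
*Tamar₁* c-commands the pronoun but from outside its binding domain, and is not c-commanded by it → coindexation permitted.
*Hana₂* c-commands the pronoun within its binding domain → coindexation would violate Principle B.
*Priya₃*: the pronoun c-commands this R-expression → coindexation would violate Principle C on *Priya₃*.
*Leila₄*: the pronoun c-commands this R-expression → coindexation would violate Principle C on *Leila₄*.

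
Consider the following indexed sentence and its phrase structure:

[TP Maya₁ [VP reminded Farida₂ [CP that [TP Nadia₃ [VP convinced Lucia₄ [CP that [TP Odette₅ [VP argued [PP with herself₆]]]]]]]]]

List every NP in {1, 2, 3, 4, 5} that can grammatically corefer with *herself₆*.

{5}

*herself* is an anaphor, so Principle A applies: it must be bound in its binding domain.
Binding domain of *herself₆*: the embedded TP, whose subject is Odette₅.
*Maya₁* c-commands the anaphor but is outside its binding domain → cannot satisfy Principle A.
*Farida₂* c-commands the anaphor but is outside its binding domain → cannot satisfy Principle A.
*Nadia₃* c-commands the anaphor but is outside its binding domain → cannot satisfy Principle A.
*Lucia₄* c-commands the anaphor but is outside its binding domain → cannot satisfy Principle A.
*Odette₅* c-commands the anaphor within its binding domain → licit binder.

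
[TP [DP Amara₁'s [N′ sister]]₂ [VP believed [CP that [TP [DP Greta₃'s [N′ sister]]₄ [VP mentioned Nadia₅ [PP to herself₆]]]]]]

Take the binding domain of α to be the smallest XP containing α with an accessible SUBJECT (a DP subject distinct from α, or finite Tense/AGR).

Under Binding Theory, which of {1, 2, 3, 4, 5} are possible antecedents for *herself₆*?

*herself* is an anaphor, so Principle A applies: it must be bound in its binding domain.
Binding domain of *herself₆*: the embedded TP, whose subject is [Greta₃'s sister]₄.
*Amara₁* does not c-command the anaphor → cannot bind it.
*[Amara₁'s sister]₂* c-commands the anaphor but is outside its binding domain → cannot satisfy Principle A.
*Greta₃* does not c-command the anaphor → cannot bind it.
*[Greta₃'s sister]₄* c-commands the anaphor within its binding domain → licit binder.
*Nadia₅* c-commands the anaphor within its binding domain → licit binder.

{4, 5}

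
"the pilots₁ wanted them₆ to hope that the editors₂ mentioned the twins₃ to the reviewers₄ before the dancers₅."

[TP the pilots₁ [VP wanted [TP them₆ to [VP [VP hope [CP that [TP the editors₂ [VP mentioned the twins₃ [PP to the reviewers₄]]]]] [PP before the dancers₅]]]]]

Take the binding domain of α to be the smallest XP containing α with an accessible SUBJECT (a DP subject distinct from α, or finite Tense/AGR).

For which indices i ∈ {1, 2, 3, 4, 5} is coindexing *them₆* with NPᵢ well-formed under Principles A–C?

*them* is a pronoun, so Principle B applies: it must be free in its binding domain.
Binding domain of *them₆*: the matrix TP, whose subject is the pilots₁.
*the pilots₁* c-commands the pronoun within its binding domain → coindexation would violate Principle B.
*the editors₂*: the pronoun c-commands this R-expression → coindexation would violate Principle C on *the editors₂*.
*the twins₃*: the pronoun c-commands this R-expression → coindexation would violate Principle C on *the twins₃*.
*the reviewers₄*: the pronoun c-commands this R-expression → coindexation would violate Principle C on *the reviewers₄*.
*the dancers₅*: the pronoun c-commands this R-expression → coindexation would violate Principle C on *the dancers₅*.

none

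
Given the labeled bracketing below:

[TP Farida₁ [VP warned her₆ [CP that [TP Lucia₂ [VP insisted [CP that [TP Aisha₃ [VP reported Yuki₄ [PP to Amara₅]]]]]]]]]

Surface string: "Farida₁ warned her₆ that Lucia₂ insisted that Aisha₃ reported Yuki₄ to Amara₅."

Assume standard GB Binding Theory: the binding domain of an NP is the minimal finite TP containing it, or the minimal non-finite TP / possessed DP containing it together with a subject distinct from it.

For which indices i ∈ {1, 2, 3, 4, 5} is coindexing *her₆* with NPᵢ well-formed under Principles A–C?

*her* is a pronoun, so Principle B applies: it must be free in its binding domain.
Binding domain of *her₆*: the matrix TP, whose subject is Farida₁.
*Farida₁* c-commands the pronoun within its binding domain → coindexation would violate Principle B.
*Lucia₂*: the pronoun c-commands this R-expression → coindexation would violate Principle C on *Lucia₂*.
*Aisha₃*: the pronoun c-commands this R-expression → coindexation would violate Principle C on *Aisha₃*.
*Yuki₄*: the pronoun c-commands this R-expression → coindexation would violate Principle C on *Yuki₄*.
*Amara₅*: the pronoun c-commands this R-expression → coindexation would violate Principle C on *Amara₅*.

none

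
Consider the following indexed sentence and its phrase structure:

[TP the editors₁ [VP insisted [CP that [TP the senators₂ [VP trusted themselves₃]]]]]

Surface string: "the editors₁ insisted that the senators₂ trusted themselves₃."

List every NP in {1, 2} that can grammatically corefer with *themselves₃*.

{2}

*themselves* is an anaphor, so Principle A applies: it must be bound in its binding domain.
Binding domain of *themselves₃*: the embedded TP, whose subject is the senators₂.
*the editors₁* c-commands the anaphor but is outside its binding domain → cannot satisfy Principle A.
*the senators₂* c-commands the anaphor within its binding domain → licit binder.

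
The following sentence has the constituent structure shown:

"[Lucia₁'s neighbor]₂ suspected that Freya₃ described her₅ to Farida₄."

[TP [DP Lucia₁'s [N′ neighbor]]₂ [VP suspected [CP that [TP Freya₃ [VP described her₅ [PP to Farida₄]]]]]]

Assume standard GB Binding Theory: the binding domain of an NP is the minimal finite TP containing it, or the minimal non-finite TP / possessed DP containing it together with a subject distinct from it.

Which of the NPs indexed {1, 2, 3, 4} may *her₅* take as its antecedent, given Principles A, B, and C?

*her* is a pronoun, so Principle B applies: it must be free in its binding domain.
Binding domain of *her₅*: the embedded TP, whose subject is Freya₃.
*Lucia₁* and the pronoun do not c-command one another → neither Principle B nor Principle C is at stake; coindexation permitted.
*[Lucia₁'s neighbor]₂* c-commands the pronoun but from outside its binding domain, and is not c-commanded by it → coindexation permitted.
*Freya₃* c-commands the pronoun within its binding domain → coindexation would violate Principle B.
*Farida₄*: the pronoun c-commands this R-expression → coindexation would violate Principle C on *Farida₄*.

{1, 2}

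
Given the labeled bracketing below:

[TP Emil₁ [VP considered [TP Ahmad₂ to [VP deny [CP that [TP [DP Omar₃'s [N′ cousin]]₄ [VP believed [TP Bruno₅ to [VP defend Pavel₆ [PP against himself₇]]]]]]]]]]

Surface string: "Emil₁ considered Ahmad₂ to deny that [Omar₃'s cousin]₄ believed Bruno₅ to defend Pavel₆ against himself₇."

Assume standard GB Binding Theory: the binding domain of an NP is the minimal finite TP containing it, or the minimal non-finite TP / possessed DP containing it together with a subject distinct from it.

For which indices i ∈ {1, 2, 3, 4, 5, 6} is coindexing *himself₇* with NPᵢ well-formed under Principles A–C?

{5, 6}

*himself* is an anaphor, so Principle A applies: it must be bound in its binding domain.
Binding domain of *himself₇*: the embedded TP, whose subject is Bruno₅.
*Emil₁* c-commands the anaphor but is outside its binding domain → cannot satisfy Principle A.
*Ahmad₂* c-commands the anaphor but is outside its binding domain → cannot satisfy Principle A.
*Omar₃* does not c-command the anaphor → cannot bind it.
*[Omar₃'s cousin]₄* c-commands the anaphor but is outside its binding domain → cannot satisfy Principle A.
*Bruno₅* c-commands the anaphor within its binding domain → licit binder.
*Pavel₆* c-commands the anaphor within its binding domain → licit binder.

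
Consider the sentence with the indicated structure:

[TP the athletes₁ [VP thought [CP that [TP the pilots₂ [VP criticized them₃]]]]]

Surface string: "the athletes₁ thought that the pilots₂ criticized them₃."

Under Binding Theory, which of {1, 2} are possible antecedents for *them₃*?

{1}

*them* is a pronoun, so Principle B applies: it must be free in its binding domain.
Binding domain of *them₃*: the embedded TP, whose subject is the pilots₂.
*the athletes₁* c-commands the pronoun but from outside its binding domain, and is not c-commanded by it → coindexation permitted.
*the pilots₂* c-commands the pronoun within its binding domain → coindexation would violate Principle B.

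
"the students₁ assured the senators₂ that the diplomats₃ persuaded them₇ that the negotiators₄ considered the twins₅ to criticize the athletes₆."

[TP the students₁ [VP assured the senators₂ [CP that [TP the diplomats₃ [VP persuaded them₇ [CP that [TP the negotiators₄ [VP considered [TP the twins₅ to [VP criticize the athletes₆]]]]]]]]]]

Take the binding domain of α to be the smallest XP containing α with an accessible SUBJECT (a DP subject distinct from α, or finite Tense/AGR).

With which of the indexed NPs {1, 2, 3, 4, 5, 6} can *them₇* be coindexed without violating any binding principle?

*them* is a pronoun, so Principle B applies: it must be free in its binding domain.
Binding domain of *them₇*: the embedded TP, whose subject is the diplomats₃.
*the students₁* c-commands the pronoun but from outside its binding domain, and is not c-commanded by it → coindexation permitted.
*the senators₂* c-commands the pronoun but from outside its binding domain, and is not c-commanded by it → coindexation permitted.
*the diplomats₃* c-commands the pronoun within its binding domain → coindexation would violate Principle B.
*the negotiators₄*: the pronoun c-commands this R-expression → coindexation would violate Principle C on *the negotiators₄*.
*the twins₅*: the pronoun c-commands this R-expression → coindexation would violate Principle C on *the twins₅*.
*the athletes₆*: the pronoun c-commands this R-expression → coindexation would violate Principle C on *the athletes₆*.

{1, 2}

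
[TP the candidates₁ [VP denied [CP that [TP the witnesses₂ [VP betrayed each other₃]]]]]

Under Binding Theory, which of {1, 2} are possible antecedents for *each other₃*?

*each other* is an anaphor, so Principle A applies: it must be bound in its binding domain.
Binding domain of *each other₃*: the embedded TP, whose subject is the witnesses₂.
*the candidates₁* c-commands the anaphor but is outside its binding domain → cannot satisfy Principle A.
*the witnesses₂* c-commands the anaphor within its binding domain → licit binder.

{2}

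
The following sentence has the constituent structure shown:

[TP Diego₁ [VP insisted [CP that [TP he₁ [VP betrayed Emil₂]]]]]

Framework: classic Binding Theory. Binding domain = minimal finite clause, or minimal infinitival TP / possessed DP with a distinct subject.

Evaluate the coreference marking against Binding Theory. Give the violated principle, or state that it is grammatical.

grammatical

The two coindexed NPs are *Diego₁* and *he₁*.
*he₁* is a pronoun; nothing c-commands it within its binding domain (the embedded TP.), so Principle B holds trivially.
*Diego₁* is an R-expression; *he₁* does not c-command it, and no other NP shares its index, so Principle C is satisfied.
All principles are respected.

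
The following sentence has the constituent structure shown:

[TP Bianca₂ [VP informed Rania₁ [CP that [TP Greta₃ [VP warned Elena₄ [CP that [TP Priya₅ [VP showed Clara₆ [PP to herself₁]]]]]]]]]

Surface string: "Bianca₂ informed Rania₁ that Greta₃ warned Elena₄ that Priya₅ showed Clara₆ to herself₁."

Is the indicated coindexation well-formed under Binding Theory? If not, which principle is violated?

Principle A

The two coindexed NPs are *Rania₁* and *herself₁*.
*herself₁* is an anaphor. Principle A requires it to be bound within its binding domain — the embedded TP, whose subject is Priya₅.
Within that domain it is c-commanded by *Priya₅*, *Clara₆*, none of which share its index.
*Rania₁* does c-command the anaphor, but from outside its binding domain.
The anaphor is unbound in its domain → Principle A violation.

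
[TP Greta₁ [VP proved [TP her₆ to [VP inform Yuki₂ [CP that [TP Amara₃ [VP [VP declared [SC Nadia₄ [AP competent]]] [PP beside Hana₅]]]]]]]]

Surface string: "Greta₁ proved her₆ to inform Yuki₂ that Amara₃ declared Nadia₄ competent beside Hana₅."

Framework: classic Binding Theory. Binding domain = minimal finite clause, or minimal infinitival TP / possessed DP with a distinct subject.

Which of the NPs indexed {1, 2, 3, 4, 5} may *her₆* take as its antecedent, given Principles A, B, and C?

*her* is a pronoun, so Principle B applies: it must be free in its binding domain.
Binding domain of *her₆*: the matrix TP, whose subject is Greta₁.
*Greta₁* c-commands the pronoun within its binding domain → coindexation would violate Principle B.
*Yuki₂*: the pronoun c-commands this R-expression → coindexation would violate Principle C on *Yuki₂*.
*Amara₃*: the pronoun c-commands this R-expression → coindexation would violate Principle C on *Amara₃*.
*Nadia₄*: the pronoun c-commands this R-expression → coindexation would violate Principle C on *Nadia₄*.
*Hana₅*: the pronoun c-commands this R-expression → coindexation would violate Principle C on *Hana₅*.

none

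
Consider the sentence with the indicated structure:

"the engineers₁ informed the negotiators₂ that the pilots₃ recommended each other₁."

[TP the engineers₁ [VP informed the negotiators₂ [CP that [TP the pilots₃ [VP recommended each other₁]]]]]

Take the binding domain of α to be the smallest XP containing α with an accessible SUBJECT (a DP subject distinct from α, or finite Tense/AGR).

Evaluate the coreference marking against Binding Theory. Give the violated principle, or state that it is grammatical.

Principle A

The two coindexed NPs are *the engineers₁* and *each other₁*.
*each other₁* is an anaphor. Principle A requires it to be bound within its binding domain — the embedded TP, whose subject is the pilots₃.
Within that domain it is c-commanded by *the pilots₃*, which does not share its index.
*the engineers₁* does c-command the anaphor, but from outside its binding domain.
The anaphor is unbound in its domain → Principle A violation.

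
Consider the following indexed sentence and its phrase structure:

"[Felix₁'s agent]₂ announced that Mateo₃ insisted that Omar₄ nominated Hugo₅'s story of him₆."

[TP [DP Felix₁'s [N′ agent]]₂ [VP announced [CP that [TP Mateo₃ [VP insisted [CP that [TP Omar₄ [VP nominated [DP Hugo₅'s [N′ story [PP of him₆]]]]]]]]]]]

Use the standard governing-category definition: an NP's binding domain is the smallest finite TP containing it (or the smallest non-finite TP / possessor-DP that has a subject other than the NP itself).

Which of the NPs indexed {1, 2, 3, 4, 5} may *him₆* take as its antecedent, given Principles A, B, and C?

*him* is a pronoun, so Principle B applies: it must be free in its binding domain.
Binding domain of *him₆*: the possessed DP, whose subject is Hugo₅.
*Felix₁* and the pronoun do not c-command one another → neither Principle B nor Principle C is at stake; coindexation permitted.
*[Felix₁'s agent]₂* c-commands the pronoun but from outside its binding domain, and is not c-commanded by it → coindexation permitted.
*Mateo₃* c-commands the pronoun but from outside its binding domain, and is not c-commanded by it → coindexation permitted.
*Omar₄* c-commands the pronoun but from outside its binding domain, and is not c-commanded by it → coindexation permitted.
*Hugo₅* c-commands the pronoun within its binding domain → coindexation would violate Principle B.

{1, 2, 3, 4}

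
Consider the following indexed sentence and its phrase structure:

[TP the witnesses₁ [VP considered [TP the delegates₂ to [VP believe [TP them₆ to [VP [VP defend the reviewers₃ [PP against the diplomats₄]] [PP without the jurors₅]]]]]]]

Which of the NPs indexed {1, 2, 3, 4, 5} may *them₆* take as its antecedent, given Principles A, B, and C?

*them* is a pronoun, so Principle B applies: it must be free in its binding domain.
Binding domain of *them₆*: the embedded TP, whose subject is the delegates₂.
*the witnesses₁* c-commands the pronoun but from outside its binding domain, and is not c-commanded by it → coindexation permitted.
*the delegates₂* c-commands the pronoun within its binding domain → coindexation would violate Principle B.
*the reviewers₃*: the pronoun c-commands this R-expression → coindexation would violate Principle C on *the reviewers₃*.
*the diplomats₄*: the pronoun c-commands this R-expression → coindexation would violate Principle C on *the diplomats₄*.
*the jurors₅*: the pronoun c-commands this R-expression → coindexation would violate Principle C on *the jurors₅*.

{1}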